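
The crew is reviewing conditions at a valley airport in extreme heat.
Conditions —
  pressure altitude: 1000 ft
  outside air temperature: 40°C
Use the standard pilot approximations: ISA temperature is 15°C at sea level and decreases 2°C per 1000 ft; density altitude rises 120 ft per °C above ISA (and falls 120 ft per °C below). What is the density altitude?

ISA temperature at 1000 ft = 15 − 2 × (1000/1000) = 13°C.
ISA deviation = 40 − 13 = +27°C.
Density altitude = 1000 + 120 × (27) = 1000 + (+3240) = 4240 ft.

4240 ft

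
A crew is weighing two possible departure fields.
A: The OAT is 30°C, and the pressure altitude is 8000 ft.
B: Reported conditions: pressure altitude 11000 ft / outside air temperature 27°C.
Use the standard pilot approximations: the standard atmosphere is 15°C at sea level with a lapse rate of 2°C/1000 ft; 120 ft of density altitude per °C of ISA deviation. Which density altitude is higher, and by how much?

B by 3360 ft

A: ISA temp = -1°C, deviation +31°C, DA = 8000 + 120 × 31 = 11720 ft.
B: ISA temp = -7°C, deviation +34°C, DA = 11000 + 120 × 34 = 15080 ft.
B is higher by 15080 − 11720 = 3360 ft.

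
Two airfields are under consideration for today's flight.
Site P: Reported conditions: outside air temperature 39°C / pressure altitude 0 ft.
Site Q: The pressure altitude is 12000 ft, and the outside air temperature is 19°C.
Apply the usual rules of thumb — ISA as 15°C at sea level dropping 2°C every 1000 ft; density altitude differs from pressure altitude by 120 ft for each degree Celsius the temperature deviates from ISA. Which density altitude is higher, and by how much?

Site P: ISA temp = 15°C, deviation +24°C, DA = 0 + 120 × 24 = 2880 ft.
Site Q: ISA temp = -9°C, deviation +28°C, DA = 12000 + 120 × 28 = 15360 ft.
Site Q is higher by 15360 − 2880 = 12480 ft.

Site Q by 12480 ft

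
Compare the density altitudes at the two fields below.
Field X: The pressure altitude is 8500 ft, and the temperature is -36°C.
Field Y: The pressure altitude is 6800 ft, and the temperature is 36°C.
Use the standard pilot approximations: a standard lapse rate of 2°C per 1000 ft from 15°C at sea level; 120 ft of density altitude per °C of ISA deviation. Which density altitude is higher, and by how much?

Field Y by 6532 ft

Field X: ISA temp = -2°C, deviation -34°C, DA = 8500 + 120 × (-34) = 4420 ft.
Field Y: ISA temp = 1.4°C, deviation +34.6°C, DA = 6800 + 120 × 34.6 = 10952 ft.
Field Y is higher by 10952 − 4420 = 6532 ft.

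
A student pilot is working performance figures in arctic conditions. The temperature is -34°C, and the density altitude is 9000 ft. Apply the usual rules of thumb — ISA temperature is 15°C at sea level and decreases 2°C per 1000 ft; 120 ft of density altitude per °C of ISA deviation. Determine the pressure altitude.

DA = PA + 120 × (OAT − (15 − 2·PA/1000)) = PA + 120·OAT − 1800 + 0.24·PA = 1.24·PA + 120·OAT − 1800.
So 1.24·PA = 9000 − 120 × (-34) + 1800 = 14880.
PA = 14880 / 1.24 = 12000 ft.

12000 ft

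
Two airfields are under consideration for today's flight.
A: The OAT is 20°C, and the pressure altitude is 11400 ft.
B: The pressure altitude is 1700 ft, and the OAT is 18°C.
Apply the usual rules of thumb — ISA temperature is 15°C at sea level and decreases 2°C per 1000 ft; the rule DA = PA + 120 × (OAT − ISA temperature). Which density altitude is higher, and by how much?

A: ISA temp = -7.8°C, deviation +27.8°C, DA = 11400 + 120 × 27.8 = 14736 ft.
B: ISA temp = 11.6°C, deviation +6.4°C, DA = 1700 + 120 × 6.4 = 2468 ft.
A is higher by 14736 − 2468 = 12268 ft.

A by 12268 ft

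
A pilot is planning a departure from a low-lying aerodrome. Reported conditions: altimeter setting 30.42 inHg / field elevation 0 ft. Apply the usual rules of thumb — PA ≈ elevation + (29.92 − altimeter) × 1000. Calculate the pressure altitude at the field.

Pressure correction = (29.92 − 30.42) × 1000 = -500 ft.
Pressure altitude = 0 + (-500) = -500 ft.

-500 ft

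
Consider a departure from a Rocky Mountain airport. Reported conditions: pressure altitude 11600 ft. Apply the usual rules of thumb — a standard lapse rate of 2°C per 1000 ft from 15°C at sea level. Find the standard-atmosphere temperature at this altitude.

ISA temperature = 15 − 2 × (11600/1000) = 15 − 23.2 = -8.2°C.

-8.2°C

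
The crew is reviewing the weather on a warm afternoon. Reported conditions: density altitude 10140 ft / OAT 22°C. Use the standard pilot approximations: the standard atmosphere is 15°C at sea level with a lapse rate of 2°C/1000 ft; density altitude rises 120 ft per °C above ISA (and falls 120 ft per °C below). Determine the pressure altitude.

DA = PA + 120 × (OAT − (15 − 2·PA/1000)) = PA + 120·OAT − 1800 + 0.24·PA = 1.24·PA + 120·OAT − 1800.
So 1.24·PA = 10140 − 120 × 22 + 1800 = 9300.
PA = 9300 / 1.24 = 7500 ft.

7500 ft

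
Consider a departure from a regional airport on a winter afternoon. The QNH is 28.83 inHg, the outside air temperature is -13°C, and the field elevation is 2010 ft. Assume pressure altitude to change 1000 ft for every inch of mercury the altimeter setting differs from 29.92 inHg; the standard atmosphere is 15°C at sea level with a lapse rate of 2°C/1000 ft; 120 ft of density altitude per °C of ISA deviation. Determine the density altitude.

484 ft

Pressure altitude = 2010 + (29.92 − 28.83) × 1000 = 2010 + (+1090) = 3100 ft.
ISA temperature at 3100 ft = 15 − 2 × (3100/1000) = 8.8°C.
ISA deviation = -13 − 8.8 = -21.8°C.
Density altitude = 3100 + 120 × (-21.8) = 484 ft.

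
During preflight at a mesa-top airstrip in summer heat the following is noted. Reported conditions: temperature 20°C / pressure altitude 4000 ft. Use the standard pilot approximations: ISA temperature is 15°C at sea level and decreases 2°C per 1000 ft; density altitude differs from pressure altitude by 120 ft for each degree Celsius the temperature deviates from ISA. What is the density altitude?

5560 ft

ISA temperature at 4000 ft = 15 − 2 × (4000/1000) = 7°C.
ISA deviation = 20 − 7 = +13°C.
Density altitude = 4000 + 120 × (13) = 4000 + (+1560) = 5560 ft.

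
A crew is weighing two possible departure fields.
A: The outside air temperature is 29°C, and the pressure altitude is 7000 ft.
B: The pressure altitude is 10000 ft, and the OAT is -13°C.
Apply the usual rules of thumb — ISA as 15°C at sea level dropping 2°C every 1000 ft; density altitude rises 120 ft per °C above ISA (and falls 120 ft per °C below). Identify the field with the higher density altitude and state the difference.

A by 1320 ft

A: ISA temp = 1°C, deviation +28°C, DA = 7000 + 120 × 28 = 10360 ft.
B: ISA temp = -5°C, deviation -8°C, DA = 10000 + 120 × (-8) = 9040 ft.
A is higher by 10360 − 9040 = 1320 ft.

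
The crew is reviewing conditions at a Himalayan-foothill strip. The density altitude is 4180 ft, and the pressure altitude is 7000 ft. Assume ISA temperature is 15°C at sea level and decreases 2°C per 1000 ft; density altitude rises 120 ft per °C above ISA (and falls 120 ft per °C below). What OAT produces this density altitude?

Density altitude − pressure altitude = 4180 − 7000 = -2820 ft.
At 120 ft/°C that is an ISA deviation of -2820/120 = -23.5°C.
ISA temperature at 7000 ft = 15 − 2 × (7000/1000) = 1°C.
OAT = ISA + deviation = 1 + (-23.5) = -22.5°C.

-22.5°C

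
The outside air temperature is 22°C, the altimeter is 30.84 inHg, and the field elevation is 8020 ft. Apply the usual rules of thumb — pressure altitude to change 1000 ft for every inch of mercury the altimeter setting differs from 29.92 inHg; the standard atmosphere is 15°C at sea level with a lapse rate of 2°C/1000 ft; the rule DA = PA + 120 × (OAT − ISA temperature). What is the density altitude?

9644 ft

Pressure altitude = 8020 + (29.92 − 30.84) × 1000 = 8020 + (-920) = 7100 ft.
ISA temperature at 7100 ft = 15 − 2 × (7100/1000) = 0.8°C.
ISA deviation = 22 − 0.8 = +21.2°C.
Density altitude = 7100 + 120 × (21.2) = 9644 ft.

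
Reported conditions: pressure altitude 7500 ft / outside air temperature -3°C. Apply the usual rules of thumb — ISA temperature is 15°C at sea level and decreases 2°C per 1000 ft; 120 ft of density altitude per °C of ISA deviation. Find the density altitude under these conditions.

7140 ft

ISA temperature at 7500 ft = 15 − 2 × (7500/1000) = 0°C.
ISA deviation = -3 − 0 = -3°C.
Density altitude = 7500 + 120 × (-3) = 7500 + (-360) = 7140 ft.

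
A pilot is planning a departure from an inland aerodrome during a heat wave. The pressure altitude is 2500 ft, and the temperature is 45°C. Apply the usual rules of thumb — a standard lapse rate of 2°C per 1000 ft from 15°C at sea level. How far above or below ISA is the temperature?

ISA+35°C

ISA temperature at 2500 ft = 15 − 2 × (2500/1000) = 10°C.
Deviation = OAT − ISA = 45 − 10 = +35°C.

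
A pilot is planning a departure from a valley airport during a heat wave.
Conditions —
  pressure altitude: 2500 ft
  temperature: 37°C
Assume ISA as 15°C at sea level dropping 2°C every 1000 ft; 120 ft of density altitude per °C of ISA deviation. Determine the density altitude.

5740 ft

ISA temperature at 2500 ft = 15 − 2 × (2500/1000) = 10°C.
ISA deviation = 37 − 10 = +27°C.
Density altitude = 2500 + 120 × (27) = 2500 + (+3240) = 5740 ft.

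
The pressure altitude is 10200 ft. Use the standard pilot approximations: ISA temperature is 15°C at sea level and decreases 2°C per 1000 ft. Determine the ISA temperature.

ISA temperature = 15 − 2 × (10200/1000) = 15 − 20.4 = -5.4°C.

-5.4°C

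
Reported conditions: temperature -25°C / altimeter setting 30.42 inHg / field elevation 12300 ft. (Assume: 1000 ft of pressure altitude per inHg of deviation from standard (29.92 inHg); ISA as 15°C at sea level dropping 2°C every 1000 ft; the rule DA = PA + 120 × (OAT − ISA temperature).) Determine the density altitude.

9832 ft

Pressure altitude = 12300 + (29.92 − 30.42) × 1000 = 12300 + (-500) = 11800 ft.
ISA temperature at 11800 ft = 15 − 2 × (11800/1000) = -8.6°C.
ISA deviation = -25 − (-8.6) = -16.4°C.
Density altitude = 11800 + 120 × (-16.4) = 9832 ft.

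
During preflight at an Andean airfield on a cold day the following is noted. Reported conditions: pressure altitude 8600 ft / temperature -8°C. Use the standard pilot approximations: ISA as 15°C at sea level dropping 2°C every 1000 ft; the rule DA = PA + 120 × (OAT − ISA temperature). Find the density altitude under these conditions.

7904 ft

ISA temperature at 8600 ft = 15 − 2 × (8600/1000) = -2.2°C.
ISA deviation = -8 − (-2.2) = -5.8°C.
Density altitude = 8600 + 120 × (-5.8) = 8600 + (-696) = 7904 ft.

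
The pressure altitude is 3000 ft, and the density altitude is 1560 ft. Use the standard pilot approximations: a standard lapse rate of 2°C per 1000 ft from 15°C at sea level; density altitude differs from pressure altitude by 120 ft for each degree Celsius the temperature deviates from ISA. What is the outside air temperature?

-3°C

Density altitude − pressure altitude = 1560 − 3000 = -1440 ft.
At 120 ft/°C that is an ISA deviation of -1440/120 = -12°C.
ISA temperature at 3000 ft = 15 − 2 × (3000/1000) = 9°C.
OAT = ISA + deviation = 9 + (-12) = -3°C.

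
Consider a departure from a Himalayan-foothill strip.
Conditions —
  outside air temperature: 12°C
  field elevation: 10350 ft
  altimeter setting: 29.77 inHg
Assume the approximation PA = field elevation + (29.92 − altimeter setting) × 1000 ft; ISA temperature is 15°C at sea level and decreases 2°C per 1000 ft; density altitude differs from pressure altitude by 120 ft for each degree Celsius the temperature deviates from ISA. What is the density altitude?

Pressure altitude = 10350 + (29.92 − 29.77) × 1000 = 10350 + (+150) = 10500 ft.
ISA temperature at 10500 ft = 15 − 2 × (10500/1000) = -6°C.
ISA deviation = 12 − (-6) = +18°C.
Density altitude = 10500 + 120 × (18) = 12660 ft.

12660 ft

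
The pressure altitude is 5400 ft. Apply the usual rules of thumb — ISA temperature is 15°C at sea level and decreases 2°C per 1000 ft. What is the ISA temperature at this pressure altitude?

4.2°C

ISA temperature = 15 − 2 × (5400/1000) = 15 − 10.8 = 4.2°C.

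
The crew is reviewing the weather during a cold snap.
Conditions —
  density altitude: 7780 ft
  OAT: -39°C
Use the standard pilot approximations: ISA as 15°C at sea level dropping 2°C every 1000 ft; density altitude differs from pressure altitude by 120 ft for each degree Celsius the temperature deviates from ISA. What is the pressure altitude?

DA = PA + 120 × (OAT − (15 − 2·PA/1000)) = PA + 120·OAT − 1800 + 0.24·PA = 1.24·PA + 120·OAT − 1800.
So 1.24·PA = 7780 − 120 × (-39) + 1800 = 14260.
PA = 14260 / 1.24 = 11500 ft.

11500 ft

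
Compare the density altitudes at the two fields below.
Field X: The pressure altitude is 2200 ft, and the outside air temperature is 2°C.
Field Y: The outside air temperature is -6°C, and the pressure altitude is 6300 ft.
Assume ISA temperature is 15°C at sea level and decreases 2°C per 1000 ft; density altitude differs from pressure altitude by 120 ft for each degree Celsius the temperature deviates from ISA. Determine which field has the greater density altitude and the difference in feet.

Field Y by 4124 ft

Field X: ISA temp = 10.6°C, deviation -8.6°C, DA = 2200 + 120 × (-8.6) = 1168 ft.
Field Y: ISA temp = 2.4°C, deviation -8.4°C, DA = 6300 + 120 × (-8.4) = 5292 ft.
Field Y is higher by 5292 − 1168 = 4124 ft.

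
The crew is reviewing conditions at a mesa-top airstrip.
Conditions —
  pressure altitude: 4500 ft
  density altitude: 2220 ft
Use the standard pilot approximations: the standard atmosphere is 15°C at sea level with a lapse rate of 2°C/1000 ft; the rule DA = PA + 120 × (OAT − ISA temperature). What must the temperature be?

-13°C

Density altitude − pressure altitude = 2220 − 4500 = -2280 ft.
At 120 ft/°C that is an ISA deviation of -2280/120 = -19°C.
ISA temperature at 4500 ft = 15 − 2 × (4500/1000) = 6°C.
OAT = ISA + deviation = 6 + (-19) = -13°C.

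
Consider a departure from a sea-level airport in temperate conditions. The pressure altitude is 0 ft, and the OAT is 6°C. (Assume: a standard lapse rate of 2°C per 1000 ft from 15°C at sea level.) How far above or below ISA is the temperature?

ISA temperature at 0 ft = 15 − 2 × (0/1000) = 15°C.
Deviation = OAT − ISA = 6 − 15 = -9°C.

ISA-9°C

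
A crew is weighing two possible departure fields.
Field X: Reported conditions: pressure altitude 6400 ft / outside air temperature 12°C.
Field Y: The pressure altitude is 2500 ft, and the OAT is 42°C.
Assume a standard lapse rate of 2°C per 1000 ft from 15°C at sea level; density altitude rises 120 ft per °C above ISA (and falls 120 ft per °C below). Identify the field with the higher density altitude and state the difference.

Field X by 1236 ft

Field X: ISA temp = 2.2°C, deviation +9.8°C, DA = 6400 + 120 × 9.8 = 7576 ft.
Field Y: ISA temp = 10°C, deviation +32°C, DA = 2500 + 120 × 32 = 6340 ft.
Field X is higher by 7576 − 6340 = 1236 ft.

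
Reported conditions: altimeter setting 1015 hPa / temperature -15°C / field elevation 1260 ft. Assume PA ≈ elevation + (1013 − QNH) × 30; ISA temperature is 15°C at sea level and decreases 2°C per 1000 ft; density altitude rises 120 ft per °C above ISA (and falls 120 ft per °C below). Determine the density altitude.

-2112 ft

Pressure altitude = 1260 + (1013 − 1015) × 30 = 1260 + (-60) = 1200 ft.
ISA temperature at 1200 ft = 15 − 2 × (1200/1000) = 12.6°C.
ISA deviation = -15 − 12.6 = -27.6°C.
Density altitude = 1200 + 120 × (-27.6) = -2112 ft.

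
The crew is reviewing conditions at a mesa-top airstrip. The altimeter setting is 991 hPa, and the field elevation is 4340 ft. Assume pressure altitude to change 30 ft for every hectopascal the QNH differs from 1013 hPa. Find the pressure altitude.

5000 ft

Pressure correction = (1013 − 991) × 30 = +660 ft.
Pressure altitude = 4340 + (+660) = 5000 ft.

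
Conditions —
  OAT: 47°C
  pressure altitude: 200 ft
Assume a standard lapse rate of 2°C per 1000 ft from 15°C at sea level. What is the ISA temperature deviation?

ISA+32.4°C

ISA temperature at 200 ft = 15 − 2 × (200/1000) = 14.6°C.
Deviation = OAT − ISA = 47 − 14.6 = +32.4°C.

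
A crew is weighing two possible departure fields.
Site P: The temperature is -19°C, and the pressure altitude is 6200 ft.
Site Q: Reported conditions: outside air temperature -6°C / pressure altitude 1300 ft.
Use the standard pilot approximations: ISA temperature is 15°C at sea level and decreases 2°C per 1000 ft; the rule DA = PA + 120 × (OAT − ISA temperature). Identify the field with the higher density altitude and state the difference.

Site P: ISA temp = 2.6°C, deviation -21.6°C, DA = 6200 + 120 × (-21.6) = 3608 ft.
Site Q: ISA temp = 12.4°C, deviation -18.4°C, DA = 1300 + 120 × (-18.4) = -908 ft.
Site P is higher by 3608 − (-908) = 4516 ft.

Site P by 4516 ft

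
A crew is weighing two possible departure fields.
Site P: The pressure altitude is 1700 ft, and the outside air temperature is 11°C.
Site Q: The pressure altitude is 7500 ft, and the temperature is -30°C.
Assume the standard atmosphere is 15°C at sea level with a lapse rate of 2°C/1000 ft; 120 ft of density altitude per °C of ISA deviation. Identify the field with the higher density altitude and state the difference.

Site Q by 2272 ft

Site P: ISA temp = 11.6°C, deviation -0.6°C, DA = 1700 + 120 × (-0.6) = 1628 ft.
Site Q: ISA temp = 0°C, deviation -30°C, DA = 7500 + 120 × (-30) = 3900 ft.
Site Q is higher by 3900 − 1628 = 2272 ft.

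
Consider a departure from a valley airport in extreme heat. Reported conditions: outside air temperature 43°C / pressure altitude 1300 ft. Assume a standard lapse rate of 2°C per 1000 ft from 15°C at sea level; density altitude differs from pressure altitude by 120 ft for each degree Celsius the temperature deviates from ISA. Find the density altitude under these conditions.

ISA temperature at 1300 ft = 15 − 2 × (1300/1000) = 12.4°C.
ISA deviation = 43 − 12.4 = +30.6°C.
Density altitude = 1300 + 120 × (30.6) = 1300 + (+3672) = 4972 ft.

4972 ft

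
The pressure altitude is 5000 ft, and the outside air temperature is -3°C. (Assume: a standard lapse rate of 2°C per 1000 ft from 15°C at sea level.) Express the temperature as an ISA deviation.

ISA temperature at 5000 ft = 15 − 2 × (5000/1000) = 5°C.
Deviation = OAT − ISA = -3 − 5 = -8°C.

ISA-8°C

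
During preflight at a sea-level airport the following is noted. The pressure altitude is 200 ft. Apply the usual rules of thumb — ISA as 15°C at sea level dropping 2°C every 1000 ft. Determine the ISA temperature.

14.6°C

ISA temperature = 15 − 2 × (200/1000) = 15 − 0.4 = 14.6°C.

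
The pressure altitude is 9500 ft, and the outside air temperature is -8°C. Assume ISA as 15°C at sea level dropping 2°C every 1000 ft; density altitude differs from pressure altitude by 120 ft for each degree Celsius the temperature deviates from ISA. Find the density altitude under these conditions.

9020 ft

ISA temperature at 9500 ft = 15 − 2 × (9500/1000) = -4°C.
ISA deviation = -8 − (-4) = -4°C.
Density altitude = 9500 + 120 × (-4) = 9500 + (-480) = 9020 ft.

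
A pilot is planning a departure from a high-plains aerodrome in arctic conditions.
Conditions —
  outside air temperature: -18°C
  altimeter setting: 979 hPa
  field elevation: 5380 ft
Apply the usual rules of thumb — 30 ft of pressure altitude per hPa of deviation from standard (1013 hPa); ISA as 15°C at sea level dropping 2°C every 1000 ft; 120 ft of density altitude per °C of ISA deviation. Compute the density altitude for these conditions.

3976 ft

Pressure altitude = 5380 + (1013 − 979) × 30 = 5380 + (+1020) = 6400 ft.
ISA temperature at 6400 ft = 15 − 2 × (6400/1000) = 2.2°C.
ISA deviation = -18 − 2.2 = -20.2°C.
Density altitude = 6400 + 120 × (-20.2) = 3976 ft.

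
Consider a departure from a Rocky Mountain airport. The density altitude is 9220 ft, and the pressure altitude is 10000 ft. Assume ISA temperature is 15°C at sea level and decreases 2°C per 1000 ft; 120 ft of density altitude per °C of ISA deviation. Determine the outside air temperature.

Density altitude − pressure altitude = 9220 − 10000 = -780 ft.
At 120 ft/°C that is an ISA deviation of -780/120 = -6.5°C.
ISA temperature at 10000 ft = 15 − 2 × (10000/1000) = -5°C.
OAT = ISA + deviation = -5 + (-6.5) = -11.5°C.

-11.5°C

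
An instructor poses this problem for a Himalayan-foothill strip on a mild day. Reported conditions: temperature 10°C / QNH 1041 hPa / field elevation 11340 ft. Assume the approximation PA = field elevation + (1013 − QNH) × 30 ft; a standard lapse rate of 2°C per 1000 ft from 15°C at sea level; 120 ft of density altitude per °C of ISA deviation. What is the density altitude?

12420 ft

Pressure altitude = 11340 + (1013 − 1041) × 30 = 11340 + (-840) = 10500 ft.
ISA temperature at 10500 ft = 15 − 2 × (10500/1000) = -6°C.
ISA deviation = 10 − (-6) = +16°C.
Density altitude = 10500 + 120 × (16) = 12420 ft.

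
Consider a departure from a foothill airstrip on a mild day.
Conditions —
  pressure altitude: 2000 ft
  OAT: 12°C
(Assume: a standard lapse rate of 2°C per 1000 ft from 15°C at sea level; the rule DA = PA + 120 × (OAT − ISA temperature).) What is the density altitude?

2120 ft

ISA temperature at 2000 ft = 15 − 2 × (2000/1000) = 11°C.
ISA deviation = 12 − 11 = +1°C.
Density altitude = 2000 + 120 × (1) = 2000 + (+120) = 2120 ft.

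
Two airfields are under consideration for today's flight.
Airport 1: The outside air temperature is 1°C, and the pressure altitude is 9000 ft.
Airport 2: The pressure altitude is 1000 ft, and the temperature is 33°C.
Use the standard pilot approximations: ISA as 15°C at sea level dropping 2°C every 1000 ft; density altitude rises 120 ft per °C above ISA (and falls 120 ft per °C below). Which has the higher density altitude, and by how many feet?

Airport 1: ISA temp = -3°C, deviation +4°C, DA = 9000 + 120 × 4 = 9480 ft.
Airport 2: ISA temp = 13°C, deviation +20°C, DA = 1000 + 120 × 20 = 3400 ft.
Airport 1 is higher by 9480 − 3400 = 6080 ft.

Airport 1 by 6080 ft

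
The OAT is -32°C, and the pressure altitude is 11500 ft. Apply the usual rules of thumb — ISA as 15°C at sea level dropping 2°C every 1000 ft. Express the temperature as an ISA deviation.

ISA temperature at 11500 ft = 15 − 2 × (11500/1000) = -8°C.
Deviation = OAT − ISA = -32 − (-8) = -24°C.

ISA-24°C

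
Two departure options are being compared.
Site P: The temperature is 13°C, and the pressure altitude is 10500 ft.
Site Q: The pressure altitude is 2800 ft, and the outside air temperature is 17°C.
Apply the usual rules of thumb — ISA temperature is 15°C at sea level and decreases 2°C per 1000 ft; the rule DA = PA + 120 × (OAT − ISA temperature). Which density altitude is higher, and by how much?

Site P by 9068 ft

Site P: ISA temp = -6°C, deviation +19°C, DA = 10500 + 120 × 19 = 12780 ft.
Site Q: ISA temp = 9.4°C, deviation +7.6°C, DA = 2800 + 120 × 7.6 = 3712 ft.
Site P is higher by 12780 − 3712 = 9068 ft.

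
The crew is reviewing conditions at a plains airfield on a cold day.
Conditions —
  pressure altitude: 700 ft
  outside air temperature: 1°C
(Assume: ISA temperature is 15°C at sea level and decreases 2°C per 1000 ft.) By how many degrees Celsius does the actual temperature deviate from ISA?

ISA temperature at 700 ft = 15 − 2 × (700/1000) = 13.6°C.
Deviation = OAT − ISA = 1 − 13.6 = -12.6°C.

ISA-12.6°C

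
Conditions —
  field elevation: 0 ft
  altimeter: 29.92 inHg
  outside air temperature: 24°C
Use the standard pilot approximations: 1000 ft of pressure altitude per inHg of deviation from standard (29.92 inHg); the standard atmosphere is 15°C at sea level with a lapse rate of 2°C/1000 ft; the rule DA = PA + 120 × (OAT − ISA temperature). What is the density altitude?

Pressure altitude = 0 + (29.92 − 29.92) × 1000 = 0 + (0) = 0 ft.
ISA temperature at 0 ft = 15 − 2 × (0/1000) = 15°C.
ISA deviation = 24 − 15 = +9°C.
Density altitude = 0 + 120 × (9) = 1080 ft.

1080 ft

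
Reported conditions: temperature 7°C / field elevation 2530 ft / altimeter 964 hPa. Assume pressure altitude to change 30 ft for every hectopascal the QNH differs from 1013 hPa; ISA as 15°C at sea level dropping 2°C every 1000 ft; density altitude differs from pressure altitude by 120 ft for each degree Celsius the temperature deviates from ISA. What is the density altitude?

4000 ft

Pressure altitude = 2530 + (1013 − 964) × 30 = 2530 + (+1470) = 4000 ft.
ISA temperature at 4000 ft = 15 − 2 × (4000/1000) = 7°C.
ISA deviation = 7 − 7 = 0°C.
Density altitude = 4000 + 120 × (0) = 4000 ft.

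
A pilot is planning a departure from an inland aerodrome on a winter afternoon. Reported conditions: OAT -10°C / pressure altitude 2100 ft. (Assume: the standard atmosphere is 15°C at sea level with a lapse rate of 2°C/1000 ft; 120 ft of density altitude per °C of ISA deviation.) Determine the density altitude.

ISA temperature at 2100 ft = 15 − 2 × (2100/1000) = 10.8°C.
ISA deviation = -10 − 10.8 = -20.8°C.
Density altitude = 2100 + 120 × (-20.8) = 2100 + (-2496) = -396 ft.

-396 ft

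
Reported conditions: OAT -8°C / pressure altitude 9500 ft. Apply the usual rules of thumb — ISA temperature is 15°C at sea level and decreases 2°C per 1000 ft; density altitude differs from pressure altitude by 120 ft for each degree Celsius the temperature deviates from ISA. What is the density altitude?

ISA temperature at 9500 ft = 15 − 2 × (9500/1000) = -4°C.
ISA deviation = -8 − (-4) = -4°C.
Density altitude = 9500 + 120 × (-4) = 9500 + (-480) = 9020 ft.

9020 ft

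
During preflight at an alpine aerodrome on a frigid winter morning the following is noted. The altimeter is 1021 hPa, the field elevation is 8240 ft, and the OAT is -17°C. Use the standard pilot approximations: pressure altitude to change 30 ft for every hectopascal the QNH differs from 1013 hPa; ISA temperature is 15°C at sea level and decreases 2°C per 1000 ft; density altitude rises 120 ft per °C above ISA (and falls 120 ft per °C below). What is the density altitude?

Pressure altitude = 8240 + (1013 − 1021) × 30 = 8240 + (-240) = 8000 ft.
ISA temperature at 8000 ft = 15 − 2 × (8000/1000) = -1°C.
ISA deviation = -17 − (-1) = -16°C.
Density altitude = 8000 + 120 × (-16) = 6080 ft.

6080 ft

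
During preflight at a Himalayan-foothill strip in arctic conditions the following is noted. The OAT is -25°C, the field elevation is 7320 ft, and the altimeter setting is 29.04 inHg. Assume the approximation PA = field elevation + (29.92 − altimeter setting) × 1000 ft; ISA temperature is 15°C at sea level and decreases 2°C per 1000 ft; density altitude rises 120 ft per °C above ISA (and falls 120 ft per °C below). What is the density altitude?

5368 ft

Pressure altitude = 7320 + (29.92 − 29.04) × 1000 = 7320 + (+880) = 8200 ft.
ISA temperature at 8200 ft = 15 − 2 × (8200/1000) = -1.4°C.
ISA deviation = -25 − (-1.4) = -23.6°C.
Density altitude = 8200 + 120 × (-23.6) = 5368 ft.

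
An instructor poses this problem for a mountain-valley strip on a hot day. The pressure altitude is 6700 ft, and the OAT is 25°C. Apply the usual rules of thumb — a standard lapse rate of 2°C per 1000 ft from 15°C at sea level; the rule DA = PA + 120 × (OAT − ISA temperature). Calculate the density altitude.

ISA temperature at 6700 ft = 15 − 2 × (6700/1000) = 1.6°C.
ISA deviation = 25 − 1.6 = +23.4°C.
Density altitude = 6700 + 120 × (23.4) = 6700 + (+2808) = 9508 ft.

9508 ft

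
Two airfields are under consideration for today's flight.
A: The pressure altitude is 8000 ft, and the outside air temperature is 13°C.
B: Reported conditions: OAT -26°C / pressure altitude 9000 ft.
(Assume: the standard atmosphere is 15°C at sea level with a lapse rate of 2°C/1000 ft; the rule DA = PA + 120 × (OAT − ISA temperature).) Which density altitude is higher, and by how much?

A by 3440 ft

A: ISA temp = -1°C, deviation +14°C, DA = 8000 + 120 × 14 = 9680 ft.
B: ISA temp = -3°C, deviation -23°C, DA = 9000 + 120 × (-23) = 6240 ft.
A is higher by 9680 − 6240 = 3440 ft.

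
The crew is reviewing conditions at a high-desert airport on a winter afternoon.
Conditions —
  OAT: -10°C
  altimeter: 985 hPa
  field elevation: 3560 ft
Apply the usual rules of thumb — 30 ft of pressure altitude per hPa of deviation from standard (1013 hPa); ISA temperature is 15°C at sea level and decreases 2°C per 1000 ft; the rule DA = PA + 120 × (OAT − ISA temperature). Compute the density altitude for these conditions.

2456 ft

Pressure altitude = 3560 + (1013 − 985) × 30 = 3560 + (+840) = 4400 ft.
ISA temperature at 4400 ft = 15 − 2 × (4400/1000) = 6.2°C.
ISA deviation = -10 − 6.2 = -16.2°C.
Density altitude = 4400 + 120 × (-16.2) = 2456 ft.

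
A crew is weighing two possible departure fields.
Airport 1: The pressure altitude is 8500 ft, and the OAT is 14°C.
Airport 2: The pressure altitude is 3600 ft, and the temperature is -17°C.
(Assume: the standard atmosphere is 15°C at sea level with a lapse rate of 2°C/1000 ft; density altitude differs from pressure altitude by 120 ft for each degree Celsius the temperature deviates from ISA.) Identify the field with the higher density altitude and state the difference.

Airport 1: ISA temp = -2°C, deviation +16°C, DA = 8500 + 120 × 16 = 10420 ft.
Airport 2: ISA temp = 7.8°C, deviation -24.8°C, DA = 3600 + 120 × (-24.8) = 624 ft.
Airport 1 is higher by 10420 − 624 = 9796 ft.

Airport 1 by 9796 ft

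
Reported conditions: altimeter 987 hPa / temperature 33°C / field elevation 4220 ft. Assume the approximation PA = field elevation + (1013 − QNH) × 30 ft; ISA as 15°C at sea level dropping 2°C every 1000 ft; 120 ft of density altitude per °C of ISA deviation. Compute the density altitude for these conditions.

Pressure altitude = 4220 + (1013 − 987) × 30 = 4220 + (+780) = 5000 ft.
ISA temperature at 5000 ft = 15 − 2 × (5000/1000) = 5°C.
ISA deviation = 33 − 5 = +28°C.
Density altitude = 5000 + 120 × (28) = 8360 ft.

8360 ft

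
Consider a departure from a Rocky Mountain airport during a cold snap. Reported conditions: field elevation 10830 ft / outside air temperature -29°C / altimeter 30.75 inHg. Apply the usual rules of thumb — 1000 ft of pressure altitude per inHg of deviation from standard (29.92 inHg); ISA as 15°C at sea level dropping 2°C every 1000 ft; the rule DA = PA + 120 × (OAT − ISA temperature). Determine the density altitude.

7120 ft

Pressure altitude = 10830 + (29.92 − 30.75) × 1000 = 10830 + (-830) = 10000 ft.
ISA temperature at 10000 ft = 15 − 2 × (10000/1000) = -5°C.
ISA deviation = -29 − (-5) = -24°C.
Density altitude = 10000 + 120 × (-24) = 7120 ft.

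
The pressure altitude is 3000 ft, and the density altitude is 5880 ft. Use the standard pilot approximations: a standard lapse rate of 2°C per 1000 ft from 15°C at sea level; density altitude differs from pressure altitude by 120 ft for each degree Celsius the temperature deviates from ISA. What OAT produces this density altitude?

Density altitude − pressure altitude = 5880 − 3000 = +2880 ft.
At 120 ft/°C that is an ISA deviation of 2880/120 = +24°C.
ISA temperature at 3000 ft = 15 − 2 × (3000/1000) = 9°C.
OAT = ISA + deviation = 9 + (+24) = 33°C.

33°C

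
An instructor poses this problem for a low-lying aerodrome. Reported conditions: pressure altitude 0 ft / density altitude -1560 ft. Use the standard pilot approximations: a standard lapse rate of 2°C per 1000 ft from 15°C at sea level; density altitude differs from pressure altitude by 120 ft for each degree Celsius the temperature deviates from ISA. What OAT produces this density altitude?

Density altitude − pressure altitude = -1560 − 0 = -1560 ft.
At 120 ft/°C that is an ISA deviation of -1560/120 = -13°C.
ISA temperature at 0 ft = 15 − 2 × (0/1000) = 15°C.
OAT = ISA + deviation = 15 + (-13) = 2°C.

2°C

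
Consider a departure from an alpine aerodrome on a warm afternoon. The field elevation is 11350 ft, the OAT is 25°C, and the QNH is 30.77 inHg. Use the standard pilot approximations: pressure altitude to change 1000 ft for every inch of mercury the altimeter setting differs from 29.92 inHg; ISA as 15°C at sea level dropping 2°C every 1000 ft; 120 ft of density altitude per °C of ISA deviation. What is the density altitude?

Pressure altitude = 11350 + (29.92 − 30.77) × 1000 = 11350 + (-850) = 10500 ft.
ISA temperature at 10500 ft = 15 − 2 × (10500/1000) = -6°C.
ISA deviation = 25 − (-6) = +31°C.
Density altitude = 10500 + 120 × (31) = 14220 ft.

14220 ft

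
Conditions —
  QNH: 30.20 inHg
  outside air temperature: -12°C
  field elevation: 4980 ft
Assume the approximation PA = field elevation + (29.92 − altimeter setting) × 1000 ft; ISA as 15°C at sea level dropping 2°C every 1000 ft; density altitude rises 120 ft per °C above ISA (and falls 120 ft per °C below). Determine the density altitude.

Pressure altitude = 4980 + (29.92 − 30.20) × 1000 = 4980 + (-280) = 4700 ft.
ISA temperature at 4700 ft = 15 − 2 × (4700/1000) = 5.6°C.
ISA deviation = -12 − 5.6 = -17.6°C.
Density altitude = 4700 + 120 × (-17.6) = 2588 ft.

2588 ft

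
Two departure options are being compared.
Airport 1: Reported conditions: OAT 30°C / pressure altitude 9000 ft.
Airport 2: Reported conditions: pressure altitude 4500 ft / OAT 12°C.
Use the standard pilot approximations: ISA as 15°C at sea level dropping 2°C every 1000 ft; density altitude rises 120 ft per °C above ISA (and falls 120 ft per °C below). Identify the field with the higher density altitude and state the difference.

Airport 1: ISA temp = -3°C, deviation +33°C, DA = 9000 + 120 × 33 = 12960 ft.
Airport 2: ISA temp = 6°C, deviation +6°C, DA = 4500 + 120 × 6 = 5220 ft.
Airport 1 is higher by 12960 − 5220 = 7740 ft.

Airport 1 by 7740 ft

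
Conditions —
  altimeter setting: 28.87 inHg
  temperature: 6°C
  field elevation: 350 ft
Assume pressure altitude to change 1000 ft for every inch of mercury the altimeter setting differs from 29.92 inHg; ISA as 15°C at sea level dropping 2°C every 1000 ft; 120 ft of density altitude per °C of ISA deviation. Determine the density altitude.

Pressure altitude = 350 + (29.92 − 28.87) × 1000 = 350 + (+1050) = 1400 ft.
ISA temperature at 1400 ft = 15 − 2 × (1400/1000) = 12.2°C.
ISA deviation = 6 − 12.2 = -6.2°C.
Density altitude = 1400 + 120 × (-6.2) = 656 ft.

656 ft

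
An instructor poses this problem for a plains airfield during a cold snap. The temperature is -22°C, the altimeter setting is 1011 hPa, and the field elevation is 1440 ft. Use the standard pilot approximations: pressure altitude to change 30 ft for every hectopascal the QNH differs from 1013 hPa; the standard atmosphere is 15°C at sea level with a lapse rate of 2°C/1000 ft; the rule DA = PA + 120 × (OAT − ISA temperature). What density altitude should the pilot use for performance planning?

-2580 ft

Pressure altitude = 1440 + (1013 − 1011) × 30 = 1440 + (+60) = 1500 ft.
ISA temperature at 1500 ft = 15 − 2 × (1500/1000) = 12°C.
ISA deviation = -22 − 12 = -34°C.
Density altitude = 1500 + 120 × (-34) = -2580 ft.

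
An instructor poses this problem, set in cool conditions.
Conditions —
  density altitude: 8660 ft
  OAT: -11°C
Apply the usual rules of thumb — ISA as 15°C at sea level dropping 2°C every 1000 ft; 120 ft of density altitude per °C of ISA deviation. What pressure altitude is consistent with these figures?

9500 ft

DA = PA + 120 × (OAT − (15 − 2·PA/1000)) = PA + 120·OAT − 1800 + 0.24·PA = 1.24·PA + 120·OAT − 1800.
So 1.24·PA = 8660 − 120 × (-11) + 1800 = 11780.
PA = 11780 / 1.24 = 9500 ft.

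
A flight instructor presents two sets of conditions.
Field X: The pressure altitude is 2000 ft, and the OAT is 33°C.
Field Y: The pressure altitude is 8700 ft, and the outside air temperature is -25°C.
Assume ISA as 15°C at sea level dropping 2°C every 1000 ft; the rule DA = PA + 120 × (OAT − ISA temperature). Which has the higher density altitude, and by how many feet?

Field X: ISA temp = 11°C, deviation +22°C, DA = 2000 + 120 × 22 = 4640 ft.
Field Y: ISA temp = -2.4°C, deviation -22.6°C, DA = 8700 + 120 × (-22.6) = 5988 ft.
Field Y is higher by 5988 − 4640 = 1348 ft.

Field Y by 1348 ft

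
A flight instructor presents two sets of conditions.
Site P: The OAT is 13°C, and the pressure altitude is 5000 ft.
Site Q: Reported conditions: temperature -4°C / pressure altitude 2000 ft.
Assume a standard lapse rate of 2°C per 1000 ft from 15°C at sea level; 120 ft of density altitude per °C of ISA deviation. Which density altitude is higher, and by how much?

Site P by 5760 ft

Site P: ISA temp = 5°C, deviation +8°C, DA = 5000 + 120 × 8 = 5960 ft.
Site Q: ISA temp = 11°C, deviation -15°C, DA = 2000 + 120 × (-15) = 200 ft.
Site P is higher by 5960 − 200 = 5760 ft.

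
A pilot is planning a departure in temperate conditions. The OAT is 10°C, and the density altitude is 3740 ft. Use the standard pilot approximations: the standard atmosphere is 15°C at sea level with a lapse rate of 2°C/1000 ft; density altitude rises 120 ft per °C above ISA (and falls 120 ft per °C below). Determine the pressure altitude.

DA = PA + 120 × (OAT − (15 − 2·PA/1000)) = PA + 120·OAT − 1800 + 0.24·PA = 1.24·PA + 120·OAT − 1800.
So 1.24·PA = 3740 − 120 × 10 + 1800 = 4340.
PA = 4340 / 1.24 = 3500 ft.

3500 ft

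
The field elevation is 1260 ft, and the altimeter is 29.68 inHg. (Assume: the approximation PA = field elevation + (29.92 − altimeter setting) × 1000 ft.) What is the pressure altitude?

1500 ft

Pressure correction = (29.92 − 29.68) × 1000 = +240 ft.
Pressure altitude = 1260 + (+240) = 1500 ft.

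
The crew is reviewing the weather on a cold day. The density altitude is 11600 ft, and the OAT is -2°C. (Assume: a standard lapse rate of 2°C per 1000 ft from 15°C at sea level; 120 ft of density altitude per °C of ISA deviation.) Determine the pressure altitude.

DA = PA + 120 × (OAT − (15 − 2·PA/1000)) = PA + 120·OAT − 1800 + 0.24·PA = 1.24·PA + 120·OAT − 1800.
So 1.24·PA = 11600 − 120 × (-2) + 1800 = 13640.
PA = 13640 / 1.24 = 11000 ft.

11000 ft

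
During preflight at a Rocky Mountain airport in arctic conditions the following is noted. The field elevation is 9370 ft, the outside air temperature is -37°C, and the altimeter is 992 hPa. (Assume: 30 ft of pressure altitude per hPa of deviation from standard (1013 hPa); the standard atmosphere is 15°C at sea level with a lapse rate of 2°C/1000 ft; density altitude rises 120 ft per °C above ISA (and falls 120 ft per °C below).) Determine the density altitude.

6160 ft

Pressure altitude = 9370 + (1013 − 992) × 30 = 9370 + (+630) = 10000 ft.
ISA temperature at 10000 ft = 15 − 2 × (10000/1000) = -5°C.
ISA deviation = -37 − (-5) = -32°C.
Density altitude = 10000 + 120 × (-32) = 6160 ft.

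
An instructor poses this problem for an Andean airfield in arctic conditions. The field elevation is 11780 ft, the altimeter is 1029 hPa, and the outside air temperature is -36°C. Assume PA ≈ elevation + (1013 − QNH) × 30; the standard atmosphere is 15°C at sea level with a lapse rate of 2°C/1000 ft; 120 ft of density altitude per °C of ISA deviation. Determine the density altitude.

Pressure altitude = 11780 + (1013 − 1029) × 30 = 11780 + (-480) = 11300 ft.
ISA temperature at 11300 ft = 15 − 2 × (11300/1000) = -7.6°C.
ISA deviation = -36 − (-7.6) = -28.4°C.
Density altitude = 11300 + 120 × (-28.4) = 7892 ft.

7892 ft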